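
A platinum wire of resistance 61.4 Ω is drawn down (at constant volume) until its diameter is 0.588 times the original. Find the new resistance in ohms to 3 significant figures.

514 Ω

Volume constant ⇒ L' = L/r² with r = 0.588. R' = ρL'/A' = ρ(L/r²)/(πr²d₀²/4) = R/r⁴.
R' = 8.365 × 61.4 = 514 Ω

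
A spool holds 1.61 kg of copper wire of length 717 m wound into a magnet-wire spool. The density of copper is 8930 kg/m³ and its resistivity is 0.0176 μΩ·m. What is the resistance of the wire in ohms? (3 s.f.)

50.2 Ω

ρ = 0.0176 μΩ·m = 1.76×10^-8 Ω·m
A = m/(density·L) = 1.61/(8930×717) = 2.5145e-07 m²
R = ρL/A = (1.76×10^-8)(717)/(2.5145e-07) = 50.2 Ω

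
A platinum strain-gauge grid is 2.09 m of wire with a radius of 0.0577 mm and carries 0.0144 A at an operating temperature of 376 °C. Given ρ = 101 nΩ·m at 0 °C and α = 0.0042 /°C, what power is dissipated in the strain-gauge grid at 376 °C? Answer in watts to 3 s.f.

0.0108 W

ρ = 101 nΩ·m = 1.01×10^-7 Ω·m
A = πr² = π(5.7700e-05 m)² = 1.046e-08 m²
R₍0₎ = ρL/A = (1.01×10^-7)(2.09)/(1.046e-08) = 20.18 Ω
R₍376₎ = R₍0₎(1 + αΔT) = 20.18 × (1 + 0.0042×376) = 52.05 Ω
P = I²R = (0.0144)² × 52.05 = 0.0108 W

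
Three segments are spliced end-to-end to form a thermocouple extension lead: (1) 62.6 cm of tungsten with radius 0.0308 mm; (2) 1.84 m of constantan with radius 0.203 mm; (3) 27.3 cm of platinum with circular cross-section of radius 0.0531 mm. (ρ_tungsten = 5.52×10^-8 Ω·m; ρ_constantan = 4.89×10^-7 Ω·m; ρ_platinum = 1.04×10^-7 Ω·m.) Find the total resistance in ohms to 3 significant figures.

21.7 Ω

Seg 1: A = πr² = π(3.0800e-05 m)² = 2.980e-09 m²
R_1 = (5.52×10^-8)(0.626)/(2.980e-09) = 11.59 Ω
Seg 2: A = πr² = π(2.0300e-04 m)² = 1.295e-07 m²
R_2 = (4.89×10^-7)(1.84)/(1.295e-07) = 6.95 Ω
Seg 3: A = πr² = π(5.3100e-05 m)² = 8.858e-09 m²
R_3 = (1.04×10^-7)(0.273)/(8.858e-09) = 3.205 Ω
R_total = R_1 + R_2 + R_3 = 21.7 Ω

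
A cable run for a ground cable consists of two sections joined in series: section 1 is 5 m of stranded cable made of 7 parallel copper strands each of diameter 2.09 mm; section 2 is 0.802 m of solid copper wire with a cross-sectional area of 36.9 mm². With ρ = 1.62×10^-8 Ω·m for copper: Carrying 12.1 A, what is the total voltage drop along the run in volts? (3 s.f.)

Section 1: A_strand = π(1.0450e-03)² = 3.431e-06 m²; R₁ = ρL/(N·A_s) = (1.62×10^-8)(5)/(7×3.431e-06) = 0.003373 Ω
Section 2: A = 36.9 mm² = 3.690e-05 m²
R₂ = (1.62×10^-8)(0.802)/(3.690e-05) = 3.521×10^-4 Ω
R = R₁ + R₂ = 0.003725 Ω
V = IR = 12.1 × 0.003725 = 0.0451 V

0.0451 V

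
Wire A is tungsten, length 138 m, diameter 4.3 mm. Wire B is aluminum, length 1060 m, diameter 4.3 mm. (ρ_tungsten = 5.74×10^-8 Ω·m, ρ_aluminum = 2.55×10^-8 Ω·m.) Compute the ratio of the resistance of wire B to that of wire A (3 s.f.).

R ∝ ρL/d², so R_B/R_A = (ρ_B/ρ_A) × (L_B/L_A)
= (2.55×10^-8/5.74×10^-8) × (1060/138) = 3.41

3.41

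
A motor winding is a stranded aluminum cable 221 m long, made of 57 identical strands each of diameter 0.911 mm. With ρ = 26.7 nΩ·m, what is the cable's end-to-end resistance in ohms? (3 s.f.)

0.159 Ω

ρ = 26.7 nΩ·m = 2.67×10^-8 Ω·m
A_strand = π(4.5550e-04 m)² = 6.518e-07 m²
R_strand = ρL/A = (2.67×10^-8)(221)/(6.518e-07) = 9.053 Ω
R_total = R_strand/N = 9.053/57 = 0.159 Ω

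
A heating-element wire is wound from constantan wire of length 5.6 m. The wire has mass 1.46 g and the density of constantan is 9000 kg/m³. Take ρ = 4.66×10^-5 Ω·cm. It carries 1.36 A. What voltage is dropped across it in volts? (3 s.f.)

123 V

ρ = 4.66×10^-5 Ω·cm = 4.66×10^-7 Ω·m
A = m/(density·L) = 0.00146/(9000×5.6) = 2.8968e-08 m²
R = ρL/A = (4.66×10^-7)(5.6)/(2.8968e-08) = 90.08 Ω
V = IR = 1.36 × 90.08 = 123 V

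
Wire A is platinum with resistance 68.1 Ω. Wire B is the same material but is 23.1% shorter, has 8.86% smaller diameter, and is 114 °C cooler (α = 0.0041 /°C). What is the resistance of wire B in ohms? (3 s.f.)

R ∝ ρL/d² with ρ ∝ (1+αΔT), so R_B/R_A = (1 − 23.1/100) × (1 − 8.86/100)⁻² × (1 − 0.0041×114)
= 0.769 × 1.204 × 0.5326 = 0.4931
R_B = 0.4931 × 68.1 = 33.6 Ω

33.6 Ω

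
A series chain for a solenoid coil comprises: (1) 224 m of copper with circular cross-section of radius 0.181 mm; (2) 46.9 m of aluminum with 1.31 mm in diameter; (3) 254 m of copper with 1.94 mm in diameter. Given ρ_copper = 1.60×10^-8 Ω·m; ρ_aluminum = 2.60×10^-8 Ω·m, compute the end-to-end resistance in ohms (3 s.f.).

37.1 Ω

Seg 1: A = πr² = π(1.8100e-04 m)² = 1.029e-07 m²
R_1 = (1.60×10^-8)(224)/(1.029e-07) = 34.82 Ω
Seg 2: A = π(d/2)² = π(6.5500e-04 m)² = 1.348e-06 m²
R_2 = (2.60×10^-8)(46.9)/(1.348e-06) = 0.9047 Ω
Seg 3: A = π(d/2)² = π(9.7000e-04 m)² = 2.956e-06 m²
R_3 = (1.60×10^-8)(254)/(2.956e-06) = 1.375 Ω
R_total = R_1 + R_2 + R_3 = 37.1 Ω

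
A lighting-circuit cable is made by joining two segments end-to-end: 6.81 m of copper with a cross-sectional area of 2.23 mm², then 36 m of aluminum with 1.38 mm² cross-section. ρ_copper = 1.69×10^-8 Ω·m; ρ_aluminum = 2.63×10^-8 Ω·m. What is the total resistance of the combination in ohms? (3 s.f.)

0.738 Ω

Segment 1: A = 2.23 mm² = 2.230e-06 m²
R₁ = ρL/A = (1.69×10^-8)(6.81)/(2.230e-06) = 0.05161 Ω
Segment 2: A = 1.38 mm² = 1.380e-06 m²
R₂ = (2.63×10^-8)(36)/(1.380e-06) = 0.6861 Ω
R = R₁ + R₂ = 0.738 Ω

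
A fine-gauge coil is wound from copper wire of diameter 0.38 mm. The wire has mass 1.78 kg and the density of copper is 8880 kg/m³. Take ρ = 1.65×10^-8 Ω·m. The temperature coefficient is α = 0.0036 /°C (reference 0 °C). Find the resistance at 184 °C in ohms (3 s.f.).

A = π(d/2)² = π(1.9000e-04 m)² = 1.1341e-07 m²
L = m/(density·A) = 1.78/(8880×1.1341e-07) = 1767 m
R = ρL/A = (1.65×10^-8)(1767)/(1.1341e-07) = 257.1 Ω
R(184 °C) = 257.1 × (1 + 0.0036×184) = 427 Ω

427 Ω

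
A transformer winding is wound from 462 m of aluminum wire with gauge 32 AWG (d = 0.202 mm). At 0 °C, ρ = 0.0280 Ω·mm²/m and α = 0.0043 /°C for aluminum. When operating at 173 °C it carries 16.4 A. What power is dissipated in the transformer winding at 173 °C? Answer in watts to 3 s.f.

1.89×10^5 W

ρ = 0.0280 Ω·mm²/m = 2.80×10^-8 Ω·m
A = π(0.202/2 mm)² = π(1.0100e-04 m)² = 3.205e-08 m²
R₍0₎ = ρL/A = (2.80×10^-8)(462)/(3.205e-08) = 403.7 Ω
R₍173₎ = R₍0₎(1 + αΔT) = 403.7 × (1 + 0.0043×173) = 703.9 Ω
P = I²R = (16.4)² × 703.9 = 1.89×10^5 W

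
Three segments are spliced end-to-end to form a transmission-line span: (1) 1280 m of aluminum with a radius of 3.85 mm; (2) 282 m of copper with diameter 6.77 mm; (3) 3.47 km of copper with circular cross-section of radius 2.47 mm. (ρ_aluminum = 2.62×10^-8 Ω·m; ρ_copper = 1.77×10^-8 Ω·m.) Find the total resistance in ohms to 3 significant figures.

Seg 1: A = πr² = π(3.8500e-03 m)² = 4.657e-05 m²
R_1 = (2.62×10^-8)(1280)/(4.657e-05) = 0.7202 Ω
Seg 2: A = π(d/2)² = π(3.3850e-03 m)² = 3.600e-05 m²
R_2 = (1.77×10^-8)(282)/(3.600e-05) = 0.1387 Ω
Seg 3: A = πr² = π(2.4700e-03 m)² = 1.917e-05 m²
R_3 = (1.77×10^-8)(3470)/(1.917e-05) = 3.204 Ω
R_total = R_1 + R_2 + R_3 = 4.06 Ω

4.06 Ω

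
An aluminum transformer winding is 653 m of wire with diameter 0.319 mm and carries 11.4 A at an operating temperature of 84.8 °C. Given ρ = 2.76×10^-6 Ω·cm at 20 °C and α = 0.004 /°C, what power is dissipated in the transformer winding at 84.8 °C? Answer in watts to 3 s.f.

36900 W

ρ = 2.76×10^-6 Ω·cm = 2.76×10^-8 Ω·m
A = π(d/2)² = π(1.5950e-04 m)² = 7.992e-08 m²
R₍20₎ = ρL/A = (2.76×10^-8)(653)/(7.992e-08) = 225.5 Ω
R₍84.8₎ = R₍20₎(1 + αΔT) = 225.5 × (1 + 0.004×64.8) = 284 Ω
P = I²R = (11.4)² × 284 = 36900 W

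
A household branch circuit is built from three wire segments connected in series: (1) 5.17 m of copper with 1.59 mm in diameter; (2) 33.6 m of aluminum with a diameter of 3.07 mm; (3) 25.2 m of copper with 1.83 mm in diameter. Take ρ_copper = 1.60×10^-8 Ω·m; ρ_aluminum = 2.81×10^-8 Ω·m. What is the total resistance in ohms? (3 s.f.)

0.323 Ω

Seg 1: A = π(d/2)² = π(7.9500e-04 m)² = 1.986e-06 m²
R_1 = (1.60×10^-8)(5.17)/(1.986e-06) = 0.04166 Ω
Seg 2: A = π(d/2)² = π(1.5350e-03 m)² = 7.402e-06 m²
R_2 = (2.81×10^-8)(33.6)/(7.402e-06) = 0.1275 Ω
Seg 3: A = π(d/2)² = π(9.1500e-04 m)² = 2.630e-06 m²
R_3 = (1.60×10^-8)(25.2)/(2.630e-06) = 0.1533 Ω
R_total = R_1 + R_2 + R_3 = 0.323 Ω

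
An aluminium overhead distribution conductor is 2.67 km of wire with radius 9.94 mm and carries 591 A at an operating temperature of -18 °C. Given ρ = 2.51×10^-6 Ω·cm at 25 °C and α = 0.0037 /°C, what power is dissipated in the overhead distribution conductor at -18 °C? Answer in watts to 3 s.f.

63400 W

ρ = 2.51×10^-6 Ω·cm = 2.51×10^-8 Ω·m
A = πr² = π(9.9400e-03 m)² = 3.104e-04 m²
R₍25₎ = ρL/A = (2.51×10^-8)(2670)/(3.104e-04) = 0.2159 Ω
R₍-18₎ = R₍25₎(1 + αΔT) = 0.2159 × (1 + 0.0037×-43) = 0.1816 Ω
P = I²R = (591)² × 0.1816 = 63400 W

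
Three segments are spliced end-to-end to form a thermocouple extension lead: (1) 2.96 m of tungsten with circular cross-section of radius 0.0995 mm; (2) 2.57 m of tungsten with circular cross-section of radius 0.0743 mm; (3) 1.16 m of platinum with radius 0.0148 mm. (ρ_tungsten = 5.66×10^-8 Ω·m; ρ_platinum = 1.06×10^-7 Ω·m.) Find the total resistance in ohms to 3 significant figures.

Seg 1: A = πr² = π(9.9500e-05 m)² = 3.110e-08 m²
R_1 = (5.66×10^-8)(2.96)/(3.110e-08) = 5.387 Ω
Seg 2: A = πr² = π(7.4300e-05 m)² = 1.734e-08 m²
R_2 = (5.66×10^-8)(2.57)/(1.734e-08) = 8.387 Ω
Seg 3: A = πr² = π(1.4800e-05 m)² = 6.881e-10 m²
R_3 = (1.06×10^-7)(1.16)/(6.881e-10) = 178.7 Ω
R_total = R_1 + R_2 + R_3 = 192 Ω

192 Ω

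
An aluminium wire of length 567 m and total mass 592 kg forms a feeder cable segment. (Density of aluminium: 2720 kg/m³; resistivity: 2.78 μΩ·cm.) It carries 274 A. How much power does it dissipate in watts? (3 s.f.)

3080 W

ρ = 2.78 μΩ·cm = 2.78×10^-8 Ω·m
A = m/(density·L) = 592/(2720×567) = 3.8386e-04 m²
R = ρL/A = (2.78×10^-8)(567)/(3.8386e-04) = 0.04106 Ω
P = I²R = (274)² × 0.04106 = 3080 W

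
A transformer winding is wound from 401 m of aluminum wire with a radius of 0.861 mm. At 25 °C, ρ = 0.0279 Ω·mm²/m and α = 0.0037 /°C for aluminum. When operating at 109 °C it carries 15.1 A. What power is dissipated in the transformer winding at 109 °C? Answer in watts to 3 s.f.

ρ = 0.0279 Ω·mm²/m = 2.79×10^-8 Ω·m
A = πr² = π(8.6100e-04 m)² = 2.329e-06 m²
R₍25₎ = ρL/A = (2.79×10^-8)(401)/(2.329e-06) = 4.804 Ω
R₍109₎ = R₍25₎(1 + αΔT) = 4.804 × (1 + 0.0037×84) = 6.297 Ω
P = I²R = (15.1)² × 6.297 = 1440 W

1440 W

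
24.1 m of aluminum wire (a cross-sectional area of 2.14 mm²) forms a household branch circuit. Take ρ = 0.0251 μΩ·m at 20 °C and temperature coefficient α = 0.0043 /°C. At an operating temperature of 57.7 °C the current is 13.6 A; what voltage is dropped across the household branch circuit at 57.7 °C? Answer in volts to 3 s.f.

4.47 V

ρ = 0.0251 μΩ·m = 2.51×10^-8 Ω·m
A = 2.14 mm² = 2.140e-06 m²
R₍20₎ = ρL/A = (2.51×10^-8)(24.1)/(2.140e-06) = 0.2827 Ω
R₍57.7₎ = R₍20₎(1 + αΔT) = 0.2827 × (1 + 0.0043×37.7) = 0.3285 Ω
V = IR = 13.6 × 0.3285 = 4.47 V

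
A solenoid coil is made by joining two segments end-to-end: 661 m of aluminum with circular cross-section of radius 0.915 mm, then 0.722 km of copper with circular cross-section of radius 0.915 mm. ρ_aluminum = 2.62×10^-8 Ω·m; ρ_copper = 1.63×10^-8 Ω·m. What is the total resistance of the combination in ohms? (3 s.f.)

Segment 1: A = πr² = π(9.1500e-04 m)² = 2.630e-06 m²
R₁ = ρL/A = (2.62×10^-8)(661)/(2.630e-06) = 6.584 Ω
R₂ = (1.63×10^-8)(722)/(2.630e-06) = 4.474 Ω
R = R₁ + R₂ = 11.1 Ω

11.1 Ω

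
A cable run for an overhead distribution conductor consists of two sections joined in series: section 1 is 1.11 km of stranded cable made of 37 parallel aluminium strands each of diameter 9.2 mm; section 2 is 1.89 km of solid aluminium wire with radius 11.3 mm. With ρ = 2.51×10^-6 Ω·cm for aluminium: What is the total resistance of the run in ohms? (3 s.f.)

0.130 Ω

ρ = 2.51×10^-6 Ω·cm = 2.51×10^-8 Ω·m
Section 1: A_strand = π(4.6000e-03)² = 6.648e-05 m²; R₁ = ρL/(N·A_s) = (2.51×10^-8)(1110)/(37×6.648e-05) = 0.01133 Ω
Section 2: A = πr² = π(1.1300e-02 m)² = 4.011e-04 m²
R₂ = (2.51×10^-8)(1890)/(4.011e-04) = 0.1183 Ω
R = R₁ + R₂ = 0.130 Ω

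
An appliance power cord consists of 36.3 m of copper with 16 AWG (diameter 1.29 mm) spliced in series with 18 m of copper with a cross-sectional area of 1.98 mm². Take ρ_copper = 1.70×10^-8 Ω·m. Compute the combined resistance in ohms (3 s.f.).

Segment 1: A = π(1.29/2 mm)² = π(6.4500e-04 m)² = 1.307e-06 m²
R₁ = ρL/A = (1.70×10^-8)(36.3)/(1.307e-06) = 0.4722 Ω
Segment 2: A = 1.98 mm² = 1.980e-06 m²
R₂ = (1.70×10^-8)(18)/(1.980e-06) = 0.1545 Ω
R = R₁ + R₂ = 0.627 Ω

0.627 Ω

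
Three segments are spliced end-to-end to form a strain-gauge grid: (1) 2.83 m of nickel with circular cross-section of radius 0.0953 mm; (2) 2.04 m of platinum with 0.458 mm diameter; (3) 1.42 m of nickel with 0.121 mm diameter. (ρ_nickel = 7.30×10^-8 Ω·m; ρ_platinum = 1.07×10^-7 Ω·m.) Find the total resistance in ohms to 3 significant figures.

17.6 Ω

Seg 1: A = πr² = π(9.5300e-05 m)² = 2.853e-08 m²
R_1 = (7.30×10^-8)(2.83)/(2.853e-08) = 7.241 Ω
Seg 2: A = π(d/2)² = π(2.2900e-04 m)² = 1.647e-07 m²
R_2 = (1.07×10^-7)(2.04)/(1.647e-07) = 1.325 Ω
Seg 3: A = π(d/2)² = π(6.0500e-05 m)² = 1.150e-08 m²
R_3 = (7.30×10^-8)(1.42)/(1.150e-08) = 9.015 Ω
R_total = R_1 + R_2 + R_3 = 17.6 Ω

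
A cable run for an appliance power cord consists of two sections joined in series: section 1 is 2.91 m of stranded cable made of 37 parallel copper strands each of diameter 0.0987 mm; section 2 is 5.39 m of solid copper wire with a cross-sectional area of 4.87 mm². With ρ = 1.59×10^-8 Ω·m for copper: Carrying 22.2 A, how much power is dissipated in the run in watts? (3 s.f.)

Section 1: A_strand = π(4.9350e-05)² = 7.651e-09 m²; R₁ = ρL/(N·A_s) = (1.59×10^-8)(2.91)/(37×7.651e-09) = 0.1634 Ω
Section 2: A = 4.87 mm² = 4.870e-06 m²
R₂ = (1.59×10^-8)(5.39)/(4.870e-06) = 0.0176 Ω
R = R₁ + R₂ = 0.181 Ω
P = I²R = (22.2)² × 0.181 = 89.2 W

89.2 W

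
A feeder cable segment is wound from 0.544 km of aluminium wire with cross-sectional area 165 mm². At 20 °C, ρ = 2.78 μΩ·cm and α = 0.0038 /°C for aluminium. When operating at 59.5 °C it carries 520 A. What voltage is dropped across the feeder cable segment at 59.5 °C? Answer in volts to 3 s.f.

54.8 V

ρ = 2.78 μΩ·cm = 2.78×10^-8 Ω·m
A = 165 mm² = 1.650e-04 m²
R₍20₎ = ρL/A = (2.78×10^-8)(544)/(1.650e-04) = 0.09166 Ω
R₍59.5₎ = R₍20₎(1 + αΔT) = 0.09166 × (1 + 0.0038×39.5) = 0.1054 Ω
V = IR = 520 × 0.1054 = 54.8 V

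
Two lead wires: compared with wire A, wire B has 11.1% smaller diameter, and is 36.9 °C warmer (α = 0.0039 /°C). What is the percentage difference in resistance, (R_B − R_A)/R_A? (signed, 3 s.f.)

R ∝ ρL/d² with ρ ∝ (1+αΔT), so R_B/R_A = (1 − 11.1/100)⁻² × (1 + 0.0039×36.9)
= 1.265 × 1.144 = 1.447
(R_B − R_A)/R_A = 1.447 − 1 = 44.7%

44.7%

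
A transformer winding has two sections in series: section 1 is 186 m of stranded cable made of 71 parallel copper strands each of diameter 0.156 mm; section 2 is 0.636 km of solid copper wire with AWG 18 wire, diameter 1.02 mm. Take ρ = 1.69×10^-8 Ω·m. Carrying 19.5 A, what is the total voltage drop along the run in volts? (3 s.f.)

Section 1: A_strand = π(7.8000e-05)² = 1.911e-08 m²; R₁ = ρL/(N·A_s) = (1.69×10^-8)(186)/(71×1.911e-08) = 2.316 Ω
Section 2: A = π(1.02/2 mm)² = π(5.1000e-04 m)² = 8.171e-07 m²
R₂ = (1.69×10^-8)(636)/(8.171e-07) = 13.15 Ω
R = R₁ + R₂ = 15.47 Ω
V = IR = 19.5 × 15.47 = 302 V

302 V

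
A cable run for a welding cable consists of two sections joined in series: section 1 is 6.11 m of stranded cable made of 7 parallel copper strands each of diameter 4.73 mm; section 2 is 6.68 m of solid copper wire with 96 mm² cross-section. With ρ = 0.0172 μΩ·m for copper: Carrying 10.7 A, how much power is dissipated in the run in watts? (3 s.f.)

ρ = 0.0172 μΩ·m = 1.72×10^-8 Ω·m
Section 1: A_strand = π(2.3650e-03)² = 1.757e-05 m²; R₁ = ρL/(N·A_s) = (1.72×10^-8)(6.11)/(7×1.757e-05) = 8.544×10^-4 Ω
Section 2: A = 96 mm² = 9.600e-05 m²
R₂ = (1.72×10^-8)(6.68)/(9.600e-05) = 0.001197 Ω
R = R₁ + R₂ = 0.002051 Ω
P = I²R = (10.7)² × 0.002051 = 0.235 W

0.235 W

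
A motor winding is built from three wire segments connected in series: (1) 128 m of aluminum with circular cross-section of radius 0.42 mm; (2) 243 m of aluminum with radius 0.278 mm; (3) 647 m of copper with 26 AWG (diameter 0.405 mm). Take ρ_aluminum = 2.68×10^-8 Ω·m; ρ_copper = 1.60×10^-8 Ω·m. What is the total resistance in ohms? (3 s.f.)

Seg 1: A = πr² = π(4.2000e-04 m)² = 5.542e-07 m²
R_1 = (2.68×10^-8)(128)/(5.542e-07) = 6.19 Ω
Seg 2: A = πr² = π(2.7800e-04 m)² = 2.428e-07 m²
R_2 = (2.68×10^-8)(243)/(2.428e-07) = 26.82 Ω
Seg 3: A = π(0.405/2 mm)² = π(2.0250e-04 m)² = 1.288e-07 m²
R_3 = (1.60×10^-8)(647)/(1.288e-07) = 80.36 Ω
R_total = R_1 + R_2 + R_3 = 113 Ω

113 Ω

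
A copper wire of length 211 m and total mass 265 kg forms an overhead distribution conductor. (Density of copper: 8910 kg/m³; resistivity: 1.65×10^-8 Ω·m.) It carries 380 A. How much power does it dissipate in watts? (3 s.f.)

3570 W

A = m/(density·L) = 265/(8910×211) = 1.4096e-04 m²
R = ρL/A = (1.65×10^-8)(211)/(1.4096e-04) = 0.0247 Ω
P = I²R = (380)² × 0.0247 = 3570 W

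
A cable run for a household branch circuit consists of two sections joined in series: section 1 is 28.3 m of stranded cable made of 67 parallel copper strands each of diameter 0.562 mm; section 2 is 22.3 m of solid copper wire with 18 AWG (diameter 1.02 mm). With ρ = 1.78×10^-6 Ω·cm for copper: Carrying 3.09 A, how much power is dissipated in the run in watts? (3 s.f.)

ρ = 1.78×10^-6 Ω·cm = 1.78×10^-8 Ω·m
Section 1: A_strand = π(2.8100e-04)² = 2.481e-07 m²; R₁ = ρL/(N·A_s) = (1.78×10^-8)(28.3)/(67×2.481e-07) = 0.03031 Ω
Section 2: A = π(1.02/2 mm)² = π(5.1000e-04 m)² = 8.171e-07 m²
R₂ = (1.78×10^-8)(22.3)/(8.171e-07) = 0.4858 Ω
R = R₁ + R₂ = 0.5161 Ω
P = I²R = (3.09)² × 0.5161 = 4.93 W

4.93 W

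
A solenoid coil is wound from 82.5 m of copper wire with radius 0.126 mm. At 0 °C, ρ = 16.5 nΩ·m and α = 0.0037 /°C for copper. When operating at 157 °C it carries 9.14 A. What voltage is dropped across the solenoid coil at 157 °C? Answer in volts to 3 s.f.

ρ = 16.5 nΩ·m = 1.65×10^-8 Ω·m
A = πr² = π(1.2600e-04 m)² = 4.988e-08 m²
R₍0₎ = ρL/A = (1.65×10^-8)(82.5)/(4.988e-08) = 27.29 Ω
R₍157₎ = R₍0₎(1 + αΔT) = 27.29 × (1 + 0.0037×157) = 43.15 Ω
V = IR = 9.14 × 43.15 = 394 V

394 V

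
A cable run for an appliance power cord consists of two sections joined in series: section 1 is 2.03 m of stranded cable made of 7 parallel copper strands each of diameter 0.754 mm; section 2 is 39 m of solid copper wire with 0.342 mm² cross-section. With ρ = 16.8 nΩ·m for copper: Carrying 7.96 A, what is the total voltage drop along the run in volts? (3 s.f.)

ρ = 16.8 nΩ·m = 1.68×10^-8 Ω·m
Section 1: A_strand = π(3.7700e-04)² = 4.465e-07 m²; R₁ = ρL/(N·A_s) = (1.68×10^-8)(2.03)/(7×4.465e-07) = 0.01091 Ω
Section 2: A = 0.342 mm² = 3.420e-07 m²
R₂ = (1.68×10^-8)(39)/(3.420e-07) = 1.916 Ω
R = R₁ + R₂ = 1.927 Ω
V = IR = 7.96 × 1.927 = 15.3 V

15.3 V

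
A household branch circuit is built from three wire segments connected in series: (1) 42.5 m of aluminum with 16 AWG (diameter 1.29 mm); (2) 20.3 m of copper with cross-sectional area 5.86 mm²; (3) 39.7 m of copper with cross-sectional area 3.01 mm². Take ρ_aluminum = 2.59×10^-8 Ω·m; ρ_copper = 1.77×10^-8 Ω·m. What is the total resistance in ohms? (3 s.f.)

1.14 Ω

Seg 1: A = π(1.29/2 mm)² = π(6.4500e-04 m)² = 1.307e-06 m²
R_1 = (2.59×10^-8)(42.5)/(1.307e-06) = 0.8422 Ω
Seg 2: A = 5.86 mm² = 5.860e-06 m²
R_2 = (1.77×10^-8)(20.3)/(5.860e-06) = 0.06132 Ω
Seg 3: A = 3.01 mm² = 3.010e-06 m²
R_3 = (1.77×10^-8)(39.7)/(3.010e-06) = 0.2335 Ω
R_total = R_1 + R_2 + R_3 = 1.14 Ω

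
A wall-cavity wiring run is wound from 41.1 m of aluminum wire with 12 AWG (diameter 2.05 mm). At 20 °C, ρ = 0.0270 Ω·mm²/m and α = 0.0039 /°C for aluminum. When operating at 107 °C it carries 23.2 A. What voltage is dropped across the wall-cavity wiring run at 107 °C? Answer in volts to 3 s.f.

ρ = 0.0270 Ω·mm²/m = 2.70×10^-8 Ω·m
A = π(2.05/2 mm)² = π(1.0250e-03 m)² = 3.301e-06 m²
R₍20₎ = ρL/A = (2.70×10^-8)(41.1)/(3.301e-06) = 0.3362 Ω
R₍107₎ = R₍20₎(1 + αΔT) = 0.3362 × (1 + 0.0039×87) = 0.4503 Ω
V = IR = 23.2 × 0.4503 = 10.4 V

10.4 V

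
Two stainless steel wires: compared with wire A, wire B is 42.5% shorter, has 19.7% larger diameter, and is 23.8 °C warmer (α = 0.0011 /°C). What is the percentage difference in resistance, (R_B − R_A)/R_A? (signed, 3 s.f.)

R ∝ ρL/d² with ρ ∝ (1+αΔT), so R_B/R_A = (1 − 42.5/100) × (1 + 19.7/100)⁻² × (1 + 0.0011×23.8)
= 0.575 × 0.6979 × 1.026 = 0.4118
(R_B − R_A)/R_A = 0.4118 − 1 = -58.8%

-58.8%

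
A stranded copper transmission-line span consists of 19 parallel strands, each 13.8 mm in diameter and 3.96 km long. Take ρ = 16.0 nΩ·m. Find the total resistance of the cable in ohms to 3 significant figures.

ρ = 16.0 nΩ·m = 1.60×10^-8 Ω·m
A_strand = π(6.9000e-03 m)² = 1.496e-04 m²
R_strand = ρL/A = (1.60×10^-8)(3960)/(1.496e-04) = 0.4236 Ω
R_total = R_strand/N = 0.4236/19 = 0.0223 Ω

0.0223 Ω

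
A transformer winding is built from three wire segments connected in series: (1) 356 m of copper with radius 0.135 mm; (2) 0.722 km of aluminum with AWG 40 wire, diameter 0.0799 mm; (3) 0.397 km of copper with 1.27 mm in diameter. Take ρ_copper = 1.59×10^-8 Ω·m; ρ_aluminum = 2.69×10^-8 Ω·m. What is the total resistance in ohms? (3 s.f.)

3980 Ω

Seg 1: A = πr² = π(1.3500e-04 m)² = 5.726e-08 m²
R_1 = (1.59×10^-8)(356)/(5.726e-08) = 98.86 Ω
Seg 2: A = π(0.0799/2 mm)² = π(3.9950e-05 m)² = 5.014e-09 m²
R_2 = (2.69×10^-8)(722)/(5.014e-09) = 3874 Ω
Seg 3: A = π(d/2)² = π(6.3500e-04 m)² = 1.267e-06 m²
R_3 = (1.59×10^-8)(397)/(1.267e-06) = 4.983 Ω
R_total = R_1 + R_2 + R_3 = 3980 Ω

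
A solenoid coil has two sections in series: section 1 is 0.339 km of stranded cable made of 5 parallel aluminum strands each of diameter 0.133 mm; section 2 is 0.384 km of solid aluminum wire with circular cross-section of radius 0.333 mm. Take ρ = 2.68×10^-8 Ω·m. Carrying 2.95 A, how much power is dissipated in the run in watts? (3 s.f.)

Section 1: A_strand = π(6.6500e-05)² = 1.389e-08 m²; R₁ = ρL/(N·A_s) = (2.68×10^-8)(339)/(5×1.389e-08) = 130.8 Ω
Section 2: A = πr² = π(3.3300e-04 m)² = 3.484e-07 m²
R₂ = (2.68×10^-8)(384)/(3.484e-07) = 29.54 Ω
R = R₁ + R₂ = 160.3 Ω
P = I²R = (2.95)² × 160.3 = 1400 W

1400 W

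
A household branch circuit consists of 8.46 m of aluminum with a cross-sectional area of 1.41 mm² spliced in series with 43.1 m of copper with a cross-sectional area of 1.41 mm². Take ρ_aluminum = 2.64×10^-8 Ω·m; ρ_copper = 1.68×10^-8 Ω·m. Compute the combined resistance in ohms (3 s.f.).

0.672 Ω

Segment 1: A = 1.41 mm² = 1.410e-06 m²
R₁ = ρL/A = (2.64×10^-8)(8.46)/(1.410e-06) = 0.1584 Ω
R₂ = (1.68×10^-8)(43.1)/(1.410e-06) = 0.5135 Ω
R = R₁ + R₂ = 0.672 Ω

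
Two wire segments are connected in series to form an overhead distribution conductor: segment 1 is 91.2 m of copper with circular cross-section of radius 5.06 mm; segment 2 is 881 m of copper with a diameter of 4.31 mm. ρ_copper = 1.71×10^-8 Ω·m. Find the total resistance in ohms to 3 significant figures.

1.05 Ω

Segment 1: A = πr² = π(5.0600e-03 m)² = 8.044e-05 m²
R₁ = ρL/A = (1.71×10^-8)(91.2)/(8.044e-05) = 0.01939 Ω
Segment 2: A = π(d/2)² = π(2.1550e-03 m)² = 1.459e-05 m²
R₂ = (1.71×10^-8)(881)/(1.459e-05) = 1.033 Ω
R = R₁ + R₂ = 1.05 Ω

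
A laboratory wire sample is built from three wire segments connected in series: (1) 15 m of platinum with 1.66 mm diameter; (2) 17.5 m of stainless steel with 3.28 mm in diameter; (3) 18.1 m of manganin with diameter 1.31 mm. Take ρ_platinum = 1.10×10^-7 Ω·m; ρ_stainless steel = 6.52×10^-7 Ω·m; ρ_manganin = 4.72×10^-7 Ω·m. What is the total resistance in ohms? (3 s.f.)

8.45 Ω

Seg 1: A = π(d/2)² = π(8.3000e-04 m)² = 2.164e-06 m²
R_1 = (1.10×10^-7)(15)/(2.164e-06) = 0.7624 Ω
Seg 2: A = π(d/2)² = π(1.6400e-03 m)² = 8.450e-06 m²
R_2 = (6.52×10^-7)(17.5)/(8.450e-06) = 1.35 Ω
Seg 3: A = π(d/2)² = π(6.5500e-04 m)² = 1.348e-06 m²
R_3 = (4.72×10^-7)(18.1)/(1.348e-06) = 6.339 Ω
R_total = R_1 + R_2 + R_3 = 8.45 Ω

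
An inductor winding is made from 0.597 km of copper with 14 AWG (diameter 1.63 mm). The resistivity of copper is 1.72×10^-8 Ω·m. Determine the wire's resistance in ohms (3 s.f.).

A = π(1.63/2 mm)² = π(8.1500e-04 m)² = 2.087e-06 m²
R = ρL/A = (1.72×10^-8)(597 m)/(2.087e-06 m²) = 4.92 Ω

4.92 Ω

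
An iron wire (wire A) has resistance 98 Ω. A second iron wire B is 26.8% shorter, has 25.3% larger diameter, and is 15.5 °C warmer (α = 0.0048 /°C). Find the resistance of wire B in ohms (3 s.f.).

49.1 Ω

R ∝ ρL/d² with ρ ∝ (1+αΔT), so R_B/R_A = (1 − 26.8/100) × (1 + 25.3/100)⁻² × (1 + 0.0048×15.5)
= 0.732 × 0.6369 × 1.074 = 0.5009
R_B = 0.5009 × 98 = 49.1 Ω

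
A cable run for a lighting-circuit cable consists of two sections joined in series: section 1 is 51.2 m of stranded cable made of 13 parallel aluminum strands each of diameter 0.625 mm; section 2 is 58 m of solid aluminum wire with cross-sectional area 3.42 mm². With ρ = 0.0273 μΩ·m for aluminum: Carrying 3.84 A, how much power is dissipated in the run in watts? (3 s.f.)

ρ = 0.0273 μΩ·m = 2.73×10^-8 Ω·m
Section 1: A_strand = π(3.1250e-04)² = 3.068e-07 m²; R₁ = ρL/(N·A_s) = (2.73×10^-8)(51.2)/(13×3.068e-07) = 0.3505 Ω
Section 2: A = 3.42 mm² = 3.420e-06 m²
R₂ = (2.73×10^-8)(58)/(3.420e-06) = 0.463 Ω
R = R₁ + R₂ = 0.8134 Ω
P = I²R = (3.84)² × 0.8134 = 12.0 W

12.0 W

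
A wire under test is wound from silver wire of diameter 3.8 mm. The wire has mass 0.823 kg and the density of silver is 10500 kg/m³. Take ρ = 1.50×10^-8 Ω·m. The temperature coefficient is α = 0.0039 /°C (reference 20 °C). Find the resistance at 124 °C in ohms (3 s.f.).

A = π(d/2)² = π(1.9000e-03 m)² = 1.1341e-05 m²
L = m/(density·A) = 0.823/(10500×1.1341e-05) = 6.911 m
R = ρL/A = (1.50×10^-8)(6.911)/(1.1341e-05) = 0.009141 Ω
R(124 °C) = 0.009141 × (1 + 0.0039×104) = 0.0128 Ω

0.0128 Ω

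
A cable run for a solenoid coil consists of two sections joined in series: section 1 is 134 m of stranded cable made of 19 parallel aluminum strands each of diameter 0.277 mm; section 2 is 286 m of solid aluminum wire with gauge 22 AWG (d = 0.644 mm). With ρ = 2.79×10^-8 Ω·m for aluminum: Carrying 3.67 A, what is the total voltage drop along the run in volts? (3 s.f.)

Section 1: A_strand = π(1.3850e-04)² = 6.026e-08 m²; R₁ = ρL/(N·A_s) = (2.79×10^-8)(134)/(19×6.026e-08) = 3.265 Ω
Section 2: A = π(0.644/2 mm)² = π(3.2200e-04 m)² = 3.257e-07 m²
R₂ = (2.79×10^-8)(286)/(3.257e-07) = 24.5 Ω
R = R₁ + R₂ = 27.76 Ω
V = IR = 3.67 × 27.76 = 102 V

102 V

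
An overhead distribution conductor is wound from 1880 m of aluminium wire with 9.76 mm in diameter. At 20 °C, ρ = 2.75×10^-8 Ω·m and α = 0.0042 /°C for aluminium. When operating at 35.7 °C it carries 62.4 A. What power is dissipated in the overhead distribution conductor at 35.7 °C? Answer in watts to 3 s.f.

2870 W

A = π(d/2)² = π(4.8800e-03 m)² = 7.482e-05 m²
R₍20₎ = ρL/A = (2.75×10^-8)(1880)/(7.482e-05) = 0.691 Ω
R₍35.7₎ = R₍20₎(1 + αΔT) = 0.691 × (1 + 0.0042×15.7) = 0.7366 Ω
P = I²R = (62.4)² × 0.7366 = 2870 W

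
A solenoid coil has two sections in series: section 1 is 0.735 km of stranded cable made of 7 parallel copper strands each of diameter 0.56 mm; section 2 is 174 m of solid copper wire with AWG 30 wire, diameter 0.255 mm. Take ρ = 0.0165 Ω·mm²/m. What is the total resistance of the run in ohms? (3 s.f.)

ρ = 0.0165 Ω·mm²/m = 1.65×10^-8 Ω·m
Section 1: A_strand = π(2.8000e-04)² = 2.463e-07 m²; R₁ = ρL/(N·A_s) = (1.65×10^-8)(735)/(7×2.463e-07) = 7.034 Ω
Section 2: A = π(0.255/2 mm)² = π(1.2750e-04 m)² = 5.107e-08 m²
R₂ = (1.65×10^-8)(174)/(5.107e-08) = 56.22 Ω
R = R₁ + R₂ = 63.3 Ω

63.3 Ω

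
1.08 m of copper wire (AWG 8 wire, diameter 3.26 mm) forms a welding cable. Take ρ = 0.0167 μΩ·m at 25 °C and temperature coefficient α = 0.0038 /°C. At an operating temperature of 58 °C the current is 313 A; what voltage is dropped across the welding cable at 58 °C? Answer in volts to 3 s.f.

0.761 V

ρ = 0.0167 μΩ·m = 1.67×10^-8 Ω·m
A = π(3.26/2 mm)² = π(1.6300e-03 m)² = 8.347e-06 m²
R₍25₎ = ρL/A = (1.67×10^-8)(1.08)/(8.347e-06) = 0.002161 Ω
R₍58₎ = R₍25₎(1 + αΔT) = 0.002161 × (1 + 0.0038×33) = 0.002432 Ω
V = IR = 313 × 0.002432 = 0.761 V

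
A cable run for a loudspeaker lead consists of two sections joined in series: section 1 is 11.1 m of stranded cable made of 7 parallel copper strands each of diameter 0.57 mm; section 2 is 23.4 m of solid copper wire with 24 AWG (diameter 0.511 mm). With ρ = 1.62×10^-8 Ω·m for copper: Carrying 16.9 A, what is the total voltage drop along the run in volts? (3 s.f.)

32.9 V

Section 1: A_strand = π(2.8500e-04)² = 2.552e-07 m²; R₁ = ρL/(N·A_s) = (1.62×10^-8)(11.1)/(7×2.552e-07) = 0.1007 Ω
Section 2: A = π(0.511/2 mm)² = π(2.5550e-04 m)² = 2.051e-07 m²
R₂ = (1.62×10^-8)(23.4)/(2.051e-07) = 1.848 Ω
R = R₁ + R₂ = 1.949 Ω
V = IR = 16.9 × 1.949 = 32.9 V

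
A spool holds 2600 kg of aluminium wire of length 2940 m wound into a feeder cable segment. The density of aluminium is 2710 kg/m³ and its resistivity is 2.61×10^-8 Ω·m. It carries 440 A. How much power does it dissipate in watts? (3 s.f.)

A = m/(density·L) = 2600/(2710×2940) = 3.2633e-04 m²
R = ρL/A = (2.61×10^-8)(2940)/(3.2633e-04) = 0.2351 Ω
P = I²R = (440)² × 0.2351 = 45500 W

45500 W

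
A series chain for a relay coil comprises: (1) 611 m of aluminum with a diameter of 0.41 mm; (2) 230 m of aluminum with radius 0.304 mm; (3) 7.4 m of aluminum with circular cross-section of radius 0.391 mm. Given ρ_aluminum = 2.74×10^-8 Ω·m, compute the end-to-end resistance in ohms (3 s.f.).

Seg 1: A = π(d/2)² = π(2.0500e-04 m)² = 1.320e-07 m²
R_1 = (2.74×10^-8)(611)/(1.320e-07) = 126.8 Ω
Seg 2: A = πr² = π(3.0400e-04 m)² = 2.903e-07 m²
R_2 = (2.74×10^-8)(230)/(2.903e-07) = 21.71 Ω
Seg 3: A = πr² = π(3.9100e-04 m)² = 4.803e-07 m²
R_3 = (2.74×10^-8)(7.4)/(4.803e-07) = 0.4222 Ω
R_total = R_1 + R_2 + R_3 = 149 Ω

149 Ω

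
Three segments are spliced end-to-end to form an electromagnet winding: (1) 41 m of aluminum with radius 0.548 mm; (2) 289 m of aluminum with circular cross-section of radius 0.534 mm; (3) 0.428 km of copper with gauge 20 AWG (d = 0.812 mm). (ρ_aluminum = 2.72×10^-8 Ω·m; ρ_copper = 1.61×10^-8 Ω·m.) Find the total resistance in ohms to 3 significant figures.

Seg 1: A = πr² = π(5.4800e-04 m)² = 9.434e-07 m²
R_1 = (2.72×10^-8)(41)/(9.434e-07) = 1.182 Ω
Seg 2: A = πr² = π(5.3400e-04 m)² = 8.958e-07 m²
R_2 = (2.72×10^-8)(289)/(8.958e-07) = 8.775 Ω
Seg 3: A = π(0.812/2 mm)² = π(4.0600e-04 m)² = 5.178e-07 m²
R_3 = (1.61×10^-8)(428)/(5.178e-07) = 13.31 Ω
R_total = R_1 + R_2 + R_3 = 23.3 Ω

23.3 Ω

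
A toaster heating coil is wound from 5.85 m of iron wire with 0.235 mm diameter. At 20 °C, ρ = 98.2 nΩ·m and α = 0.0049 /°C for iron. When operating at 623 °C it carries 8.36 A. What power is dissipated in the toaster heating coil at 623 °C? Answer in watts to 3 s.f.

3660 W

ρ = 98.2 nΩ·m = 9.82×10^-8 Ω·m
A = π(d/2)² = π(1.1750e-04 m)² = 4.337e-08 m²
R₍20₎ = ρL/A = (9.82×10^-8)(5.85)/(4.337e-08) = 13.24 Ω
R₍623₎ = R₍20₎(1 + αΔT) = 13.24 × (1 + 0.0049×603) = 52.38 Ω
P = I²R = (8.36)² × 52.38 = 3660 W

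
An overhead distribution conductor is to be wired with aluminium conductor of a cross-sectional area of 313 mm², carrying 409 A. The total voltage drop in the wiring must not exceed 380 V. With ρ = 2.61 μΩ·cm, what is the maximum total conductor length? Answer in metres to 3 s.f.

11100 m

ρ = 2.61 μΩ·cm = 2.61×10^-8 Ω·m
A = 313 mm² = 3.130e-04 m²
L_max = V_max·A/(1·ρI) = (380)(3.130e-04)/(2.61×10^-8×409) = 11100 m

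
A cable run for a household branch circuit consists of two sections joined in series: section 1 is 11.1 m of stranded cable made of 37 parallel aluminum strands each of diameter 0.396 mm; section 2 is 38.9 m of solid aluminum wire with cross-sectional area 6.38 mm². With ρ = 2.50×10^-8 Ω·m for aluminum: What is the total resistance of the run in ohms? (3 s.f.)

0.213 Ω

Section 1: A_strand = π(1.9800e-04)² = 1.232e-07 m²; R₁ = ρL/(N·A_s) = (2.50×10^-8)(11.1)/(37×1.232e-07) = 0.06089 Ω
Section 2: A = 6.38 mm² = 6.380e-06 m²
R₂ = (2.50×10^-8)(38.9)/(6.380e-06) = 0.1524 Ω
R = R₁ + R₂ = 0.213 Ω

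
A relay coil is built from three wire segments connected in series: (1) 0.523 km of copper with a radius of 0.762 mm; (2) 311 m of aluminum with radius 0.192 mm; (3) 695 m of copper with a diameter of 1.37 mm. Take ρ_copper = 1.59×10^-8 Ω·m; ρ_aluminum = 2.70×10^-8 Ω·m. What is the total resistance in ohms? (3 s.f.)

Seg 1: A = πr² = π(7.6200e-04 m)² = 1.824e-06 m²
R_1 = (1.59×10^-8)(523)/(1.824e-06) = 4.559 Ω
Seg 2: A = πr² = π(1.9200e-04 m)² = 1.158e-07 m²
R_2 = (2.70×10^-8)(311)/(1.158e-07) = 72.51 Ω
Seg 3: A = π(d/2)² = π(6.8500e-04 m)² = 1.474e-06 m²
R_3 = (1.59×10^-8)(695)/(1.474e-06) = 7.496 Ω
R_total = R_1 + R_2 + R_3 = 84.6 Ω

84.6 Ω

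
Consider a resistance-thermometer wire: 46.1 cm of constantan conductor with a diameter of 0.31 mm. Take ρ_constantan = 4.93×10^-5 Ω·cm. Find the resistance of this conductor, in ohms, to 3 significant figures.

3.01 Ω

ρ = 4.93×10^-5 Ω·cm = 4.93×10^-7 Ω·m
A = π(d/2)² = π(1.5500e-04 m)² = 7.548e-08 m²
R = ρL/A = (4.93×10^-7)(0.461 m)/(7.548e-08 m²) = 3.01 Ω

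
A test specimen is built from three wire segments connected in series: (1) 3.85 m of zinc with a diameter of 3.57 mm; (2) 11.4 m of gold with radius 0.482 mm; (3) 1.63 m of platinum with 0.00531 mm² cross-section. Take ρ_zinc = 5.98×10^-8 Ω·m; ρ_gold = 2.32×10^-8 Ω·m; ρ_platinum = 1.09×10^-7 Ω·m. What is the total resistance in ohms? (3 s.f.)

Seg 1: A = π(d/2)² = π(1.7850e-03 m)² = 1.001e-05 m²
R_1 = (5.98×10^-8)(3.85)/(1.001e-05) = 0.023 Ω
Seg 2: A = πr² = π(4.8200e-04 m)² = 7.299e-07 m²
R_2 = (2.32×10^-8)(11.4)/(7.299e-07) = 0.3624 Ω
Seg 3: A = 0.00531 mm² = 5.310e-09 m²
R_3 = (1.09×10^-7)(1.63)/(5.310e-09) = 33.46 Ω
R_total = R_1 + R_2 + R_3 = 33.8 Ω

33.8 Ω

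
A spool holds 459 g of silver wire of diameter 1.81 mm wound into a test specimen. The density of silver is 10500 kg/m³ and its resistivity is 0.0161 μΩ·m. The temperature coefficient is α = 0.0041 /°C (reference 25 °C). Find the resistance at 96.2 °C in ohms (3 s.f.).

0.137 Ω

ρ = 0.0161 μΩ·m = 1.61×10^-8 Ω·m
A = π(d/2)² = π(9.0500e-04 m)² = 2.5730e-06 m²
L = m/(density·A) = 0.459/(10500×2.5730e-06) = 16.99 m
R = ρL/A = (1.61×10^-8)(16.99)/(2.5730e-06) = 0.1063 Ω
R(96.2 °C) = 0.1063 × (1 + 0.0041×71.2) = 0.137 Ω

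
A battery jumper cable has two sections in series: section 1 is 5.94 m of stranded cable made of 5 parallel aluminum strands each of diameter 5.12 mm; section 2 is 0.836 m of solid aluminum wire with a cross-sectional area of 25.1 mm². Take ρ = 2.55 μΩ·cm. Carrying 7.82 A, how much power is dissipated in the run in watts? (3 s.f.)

0.142 W

ρ = 2.55 μΩ·cm = 2.55×10^-8 Ω·m
Section 1: A_strand = π(2.5600e-03)² = 2.059e-05 m²; R₁ = ρL/(N·A_s) = (2.55×10^-8)(5.94)/(5×2.059e-05) = 0.001471 Ω
Section 2: A = 25.1 mm² = 2.510e-05 m²
R₂ = (2.55×10^-8)(0.836)/(2.510e-05) = 8.493×10^-4 Ω
R = R₁ + R₂ = 0.002321 Ω
P = I²R = (7.82)² × 0.002321 = 0.142 W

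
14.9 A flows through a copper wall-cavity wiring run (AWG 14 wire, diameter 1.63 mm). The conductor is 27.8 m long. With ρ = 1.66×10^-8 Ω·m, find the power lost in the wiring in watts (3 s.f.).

49.1 W

A = π(1.63/2 mm)² = π(8.1500e-04 m)² = 2.087e-06 m²
R = ρL/A = (1.66×10^-8)(27.8)/(2.087e-06) = 0.2212 Ω
P = I²R = (14.9)² × 0.2212 = 49.1 W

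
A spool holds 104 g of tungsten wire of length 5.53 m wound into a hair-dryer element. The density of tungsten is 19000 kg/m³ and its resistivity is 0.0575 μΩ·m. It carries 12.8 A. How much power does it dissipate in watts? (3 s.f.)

ρ = 0.0575 μΩ·m = 5.75×10^-8 Ω·m
A = m/(density·L) = 0.104/(19000×5.53) = 9.8982e-07 m²
R = ρL/A = (5.75×10^-8)(5.53)/(9.8982e-07) = 0.3212 Ω
P = I²R = (12.8)² × 0.3212 = 52.6 W

52.6 W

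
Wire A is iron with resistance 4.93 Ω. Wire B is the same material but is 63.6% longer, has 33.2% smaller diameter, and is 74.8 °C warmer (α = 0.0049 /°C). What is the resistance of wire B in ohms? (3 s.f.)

24.7 Ω

R ∝ ρL/d² with ρ ∝ (1+αΔT), so R_B/R_A = (1 + 63.6/100) × (1 − 33.2/100)⁻² × (1 + 0.0049×74.8)
= 1.636 × 2.241 × 1.367 = 5.01
R_B = 5.01 × 4.93 = 24.7 Ω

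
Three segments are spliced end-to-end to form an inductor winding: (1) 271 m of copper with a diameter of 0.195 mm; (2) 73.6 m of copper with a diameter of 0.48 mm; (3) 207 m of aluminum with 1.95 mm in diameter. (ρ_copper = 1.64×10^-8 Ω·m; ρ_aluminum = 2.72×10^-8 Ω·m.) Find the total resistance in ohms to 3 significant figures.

Seg 1: A = π(d/2)² = π(9.7500e-05 m)² = 2.986e-08 m²
R_1 = (1.64×10^-8)(271)/(2.986e-08) = 148.8 Ω
Seg 2: A = π(d/2)² = π(2.4000e-04 m)² = 1.810e-07 m²
R_2 = (1.64×10^-8)(73.6)/(1.810e-07) = 6.67 Ω
Seg 3: A = π(d/2)² = π(9.7500e-04 m)² = 2.986e-06 m²
R_3 = (2.72×10^-8)(207)/(2.986e-06) = 1.885 Ω
R_total = R_1 + R_2 + R_3 = 157 Ω

157 Ω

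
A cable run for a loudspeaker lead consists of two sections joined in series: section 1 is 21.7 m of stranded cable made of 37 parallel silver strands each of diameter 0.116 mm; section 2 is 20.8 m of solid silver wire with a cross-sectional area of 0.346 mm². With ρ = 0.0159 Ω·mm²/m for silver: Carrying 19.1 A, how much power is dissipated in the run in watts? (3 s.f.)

671 W

ρ = 0.0159 Ω·mm²/m = 1.59×10^-8 Ω·m
Section 1: A_strand = π(5.8000e-05)² = 1.057e-08 m²; R₁ = ρL/(N·A_s) = (1.59×10^-8)(21.7)/(37×1.057e-08) = 0.8824 Ω
Section 2: A = 0.346 mm² = 3.460e-07 m²
R₂ = (1.59×10^-8)(20.8)/(3.460e-07) = 0.9558 Ω
R = R₁ + R₂ = 1.838 Ω
P = I²R = (19.1)² × 1.838 = 671 W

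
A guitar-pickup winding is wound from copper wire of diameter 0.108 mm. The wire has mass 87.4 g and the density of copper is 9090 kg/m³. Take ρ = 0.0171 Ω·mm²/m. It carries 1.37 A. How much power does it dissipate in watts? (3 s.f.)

ρ = 0.0171 Ω·mm²/m = 1.71×10^-8 Ω·m
A = π(d/2)² = π(5.4000e-05 m)² = 9.1609e-09 m²
L = m/(density·A) = 0.0874/(9090×9.1609e-09) = 1050 m
R = ρL/A = (1.71×10^-8)(1050)/(9.1609e-09) = 1959 Ω
P = I²R = (1.37)² × 1959 = 3680 W

3680 W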